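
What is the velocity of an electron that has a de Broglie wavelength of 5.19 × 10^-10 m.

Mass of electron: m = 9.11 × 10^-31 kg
1.40 × 10^6 m/s

From the de Broglie relation λ = h/(mv), we solve for v:

v = h/(mλ)
v = (6.626 × 10^-34 J·s) / (9.11 × 10^-31 kg × 5.19 × 10^-10 m)
v = 1.40 × 10^6 m/s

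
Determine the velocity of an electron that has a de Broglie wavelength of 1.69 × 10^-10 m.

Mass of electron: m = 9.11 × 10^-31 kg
4.30 × 10^6 m/s

From the de Broglie relation λ = h/(mv), we solve for v:

v = h/(mλ)
v = (6.626 × 10^-34 J·s) / (9.11 × 10^-31 kg × 1.69 × 10^-10 m)
v = 4.30 × 10^6 m/s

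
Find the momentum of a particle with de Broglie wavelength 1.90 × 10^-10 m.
3.49 × 10^-24 kg·m/s

From the de Broglie relation λ = h/p, we solve for p:

p = h/λ
p = (6.626 × 10^-34 J·s) / (1.90 × 10^-10 m)
p = 3.49 × 10^-24 kg·m/s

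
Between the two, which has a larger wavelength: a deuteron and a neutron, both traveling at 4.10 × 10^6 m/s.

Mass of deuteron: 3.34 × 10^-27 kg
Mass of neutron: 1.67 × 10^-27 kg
The neutron has the longer wavelength.

Using λ = h/(mv), since both particles have the same velocity, the wavelength depends only on mass.

For deuteron: λ₁ = h/(m₁v) = 4.84 × 10^-14 m
For neutron: λ₂ = h/(m₂v) = 9.68 × 10^-14 m

Since λ ∝ 1/m at constant velocity, the lighter particle has the longer wavelength.

The neutron has the longer de Broglie wavelength.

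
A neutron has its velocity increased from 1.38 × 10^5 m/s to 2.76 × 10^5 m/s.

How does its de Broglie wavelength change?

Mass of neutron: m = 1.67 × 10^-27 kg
The wavelength decreases by a factor of 2.

Using λ = h/(mv):

Initial wavelength: λ₁ = h/(mv₁) = 2.88 × 10^-12 m
Final wavelength: λ₂ = h/(mv₂) = 1.44 × 10^-12 m

Since λ ∝ 1/v, when velocity increases by a factor of 2, the wavelength decreases by a factor of 2.

λ₂/λ₁ = v₁/v₂ = 1/2

The wavelength decreases by a factor of 2.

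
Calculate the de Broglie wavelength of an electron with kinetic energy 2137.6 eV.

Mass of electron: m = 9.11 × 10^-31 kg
2.65 × 10^-11 m

Using λ = h/√(2mKE):

First convert KE to Joules: KE = 2137.6 eV = 3.425 × 10^-16 J

λ = h/√(2mKE)
λ = (6.626 × 10^-34 J·s) / √(2 × 9.11 × 10^-31 kg × 3.425 × 10^-16 J)
λ = 2.65 × 10^-11 m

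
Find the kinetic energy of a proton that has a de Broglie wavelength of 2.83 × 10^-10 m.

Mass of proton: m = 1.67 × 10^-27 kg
1.64 × 10^-21 J (or 0.0102 eV)

From λ = h/√(2mKE), we solve for KE:

λ² = h²/(2mKE)
KE = h²/(2mλ²)
KE = (6.626 × 10^-34 J·s)² / (2 × 1.67 × 10^-27 kg × (2.83 × 10^-10 m)²)
KE = 1.64 × 10^-21 J
KE = 0.0102 eV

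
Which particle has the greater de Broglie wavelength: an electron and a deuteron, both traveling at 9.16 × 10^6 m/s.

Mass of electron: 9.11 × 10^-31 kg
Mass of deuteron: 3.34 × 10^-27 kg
The electron has the longer wavelength.

Using λ = h/(mv), since both particles have the same velocity, the wavelength depends only on mass.

For electron: λ₁ = h/(m₁v) = 7.94 × 10^-11 m
For deuteron: λ₂ = h/(m₂v) = 2.17 × 10^-14 m

Since λ ∝ 1/m at constant velocity, the lighter particle has the longer wavelength.

The electron has the longer de Broglie wavelength.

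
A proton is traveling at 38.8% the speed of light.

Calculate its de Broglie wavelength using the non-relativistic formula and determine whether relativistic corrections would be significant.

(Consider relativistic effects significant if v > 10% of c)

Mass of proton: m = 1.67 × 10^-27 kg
Yes, relativistic corrections are needed.

Using the non-relativistic de Broglie formula λ = h/(mv):

v = 38.8% × c = 1.163 × 10^8 m/s

λ = h/(mv)
λ = (6.626 × 10^-34 J·s) / (1.67 × 10^-27 kg × 1.163 × 10^8 m/s)
λ = 3.41 × 10^-15 m

Since v = 38.8% of c > 10% of c, relativistic corrections ARE significant and the actual wavelength would differ from this non-relativistic estimate.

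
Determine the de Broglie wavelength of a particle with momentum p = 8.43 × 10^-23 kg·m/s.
7.86 × 10^-12 m

Using the de Broglie relation λ = h/p:

λ = h/p
λ = (6.626 × 10^-34 J·s) / (8.43 × 10^-23 kg·m/s)
λ = 7.86 × 10^-12 m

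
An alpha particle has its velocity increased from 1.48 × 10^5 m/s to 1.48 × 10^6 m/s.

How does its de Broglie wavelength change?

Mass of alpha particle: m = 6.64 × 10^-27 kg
The wavelength decreases by a factor of 10.

Using λ = h/(mv):

Initial wavelength: λ₁ = h/(mv₁) = 6.74 × 10^-13 m
Final wavelength: λ₂ = h/(mv₂) = 6.74 × 10^-14 m

Since λ ∝ 1/v, when velocity increases by a factor of 10, the wavelength decreases by a factor of 10.

λ₂/λ₁ = v₁/v₂ = 1/10

The wavelength decreases by a factor of 10.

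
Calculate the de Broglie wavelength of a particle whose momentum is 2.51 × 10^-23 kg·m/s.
2.64 × 10^-11 m

Using the de Broglie relation λ = h/p:

λ = h/p
λ = (6.626 × 10^-34 J·s) / (2.51 × 10^-23 kg·m/s)
λ = 2.64 × 10^-11 m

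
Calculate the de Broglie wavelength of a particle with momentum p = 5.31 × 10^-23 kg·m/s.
1.25 × 10^-11 m

Using the de Broglie relation λ = h/p:

λ = h/p
λ = (6.626 × 10^-34 J·s) / (5.31 × 10^-23 kg·m/s)
λ = 1.25 × 10^-11 m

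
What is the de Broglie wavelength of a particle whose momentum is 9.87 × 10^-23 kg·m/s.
6.71 × 10^-12 m

Using the de Broglie relation λ = h/p:

λ = h/p
λ = (6.626 × 10^-34 J·s) / (9.87 × 10^-23 kg·m/s)
λ = 6.71 × 10^-12 m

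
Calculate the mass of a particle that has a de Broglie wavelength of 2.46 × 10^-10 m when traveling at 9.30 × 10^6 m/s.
2.90 × 10^-31 kg

From the de Broglie relation λ = h/(mv), we solve for m:

m = h/(λv)
m = (6.626 × 10^-34 J·s) / (2.46 × 10^-10 m × 9.30 × 10^6 m/s)
m = 2.90 × 10^-31 kg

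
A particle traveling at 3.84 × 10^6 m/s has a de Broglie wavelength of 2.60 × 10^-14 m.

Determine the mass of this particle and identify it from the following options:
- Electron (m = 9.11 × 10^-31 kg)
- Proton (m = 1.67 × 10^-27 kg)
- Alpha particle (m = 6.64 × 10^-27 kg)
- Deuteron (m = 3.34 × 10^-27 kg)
The particle is an alpha particle.

From λ = h/(mv), solve for mass:

m = h/(λv)
m = (6.626 × 10^-34 J·s) / (2.60 × 10^-14 m × 3.84 × 10^6 m/s)
m = 6.64 × 10^-27 kg

Comparing with the listed masses, this is closest to an alpha particle.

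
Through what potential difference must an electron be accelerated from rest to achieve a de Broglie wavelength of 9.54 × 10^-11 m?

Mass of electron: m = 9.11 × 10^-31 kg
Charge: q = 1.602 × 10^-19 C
165 V

From λ = h/√(2mqV), we solve for V:

λ² = h²/(2mqV)
V = h²/(2mqλ²)
V = (6.626 × 10^-34 J·s)² / (2 × 9.11 × 10^-31 kg × 1.602 × 10^-19 C × (9.54 × 10^-11 m)²)
V = 165 V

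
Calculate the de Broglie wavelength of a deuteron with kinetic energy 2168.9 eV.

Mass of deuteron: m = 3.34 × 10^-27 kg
4.35 × 10^-13 m

Using λ = h/√(2mKE):

First convert KE to Joules: KE = 2168.9 eV = 3.475 × 10^-16 J

λ = h/√(2mKE)
λ = (6.626 × 10^-34 J·s) / √(2 × 3.34 × 10^-27 kg × 3.475 × 10^-16 J)
λ = 4.35 × 10^-13 m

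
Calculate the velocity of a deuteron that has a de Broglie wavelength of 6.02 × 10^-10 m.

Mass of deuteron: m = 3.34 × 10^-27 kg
3.30 × 10^2 m/s

From the de Broglie relation λ = h/(mv), we solve for v:

v = h/(mλ)
v = (6.626 × 10^-34 J·s) / (3.34 × 10^-27 kg × 6.02 × 10^-10 m)
v = 3.30 × 10^2 m/s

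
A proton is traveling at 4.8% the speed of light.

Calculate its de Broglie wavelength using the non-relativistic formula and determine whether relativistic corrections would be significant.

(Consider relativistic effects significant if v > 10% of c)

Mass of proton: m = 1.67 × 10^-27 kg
No, relativistic corrections are not needed.

Using the non-relativistic de Broglie formula λ = h/(mv):

v = 4.8% × c = 1.439 × 10^7 m/s

λ = h/(mv)
λ = (6.626 × 10^-34 J·s) / (1.67 × 10^-27 kg × 1.439 × 10^7 m/s)
λ = 2.76 × 10^-14 m

Since v = 4.8% of c < 10% of c, relativistic corrections are NOT significant and this non-relativistic result is a good approximation.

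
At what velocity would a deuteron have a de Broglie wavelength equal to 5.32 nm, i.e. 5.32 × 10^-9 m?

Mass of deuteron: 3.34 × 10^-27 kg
3.73 × 10^1 m/s

From λ = h/(mv), solve for v:

v = h/(mλ)
v = (6.626 × 10^-34 J·s) / (3.34 × 10^-27 kg × 5.32 × 10^-9 m)
v = 3.73 × 10^1 m/s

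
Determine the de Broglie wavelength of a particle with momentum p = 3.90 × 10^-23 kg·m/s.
1.70 × 10^-11 m

Using the de Broglie relation λ = h/p:

λ = h/p
λ = (6.626 × 10^-34 J·s) / (3.90 × 10^-23 kg·m/s)
λ = 1.70 × 10^-11 m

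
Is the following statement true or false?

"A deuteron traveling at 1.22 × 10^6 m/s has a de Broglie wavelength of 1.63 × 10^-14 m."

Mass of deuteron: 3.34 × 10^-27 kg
False

The claim is incorrect.

Using λ = h/(mv):
λ = (6.626 × 10^-34 J·s) / (3.34 × 10^-27 kg × 1.22 × 10^6 m/s)
λ = 1.63 × 10^-13 m

The actual wavelength differs from the claimed 1.63 × 10^-14 m.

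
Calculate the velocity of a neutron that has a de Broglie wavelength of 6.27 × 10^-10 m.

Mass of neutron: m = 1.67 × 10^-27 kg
6.33 × 10^2 m/s

From the de Broglie relation λ = h/(mv), we solve for v:

v = h/(mλ)
v = (6.626 × 10^-34 J·s) / (1.67 × 10^-27 kg × 6.27 × 10^-10 m)
v = 6.33 × 10^2 m/s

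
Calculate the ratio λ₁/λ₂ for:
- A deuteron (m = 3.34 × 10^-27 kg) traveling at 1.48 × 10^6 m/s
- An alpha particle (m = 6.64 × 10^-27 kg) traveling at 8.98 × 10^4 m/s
λ₁/λ₂ = 0.121

Using λ = h/(mv):

λ₁ = h/(m₁v₁) = 1.34 × 10^-13 m
λ₂ = h/(m₂v₂) = 1.11 × 10^-12 m

Ratio λ₁/λ₂ = (m₂v₂)/(m₁v₁)
         = (6.64 × 10^-27 kg × 8.98 × 10^4 m/s) / (3.34 × 10^-27 kg × 1.48 × 10^6 m/s)
         = 0.121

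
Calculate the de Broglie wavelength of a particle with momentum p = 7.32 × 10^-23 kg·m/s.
9.05 × 10^-12 m

Using the de Broglie relation λ = h/p:

λ = h/p
λ = (6.626 × 10^-34 J·s) / (7.32 × 10^-23 kg·m/s)
λ = 9.05 × 10^-12 m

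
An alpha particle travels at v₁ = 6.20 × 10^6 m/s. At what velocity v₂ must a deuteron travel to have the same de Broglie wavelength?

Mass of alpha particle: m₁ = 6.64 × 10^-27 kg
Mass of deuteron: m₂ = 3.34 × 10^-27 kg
v₂ = 1.23 × 10^7 m/s

For equal de Broglie wavelengths: λ₁ = λ₂

h/(m₁v₁) = h/(m₂v₂)
m₁v₁ = m₂v₂
v₂ = v₁ · (m₁/m₂)

v₂ = 6.20 × 10^6 m/s × (6.64 × 10^-27 kg / 3.34 × 10^-27 kg)
v₂ = 1.23 × 10^7 m/s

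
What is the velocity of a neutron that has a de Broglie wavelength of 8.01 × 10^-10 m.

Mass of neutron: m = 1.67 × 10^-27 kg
4.95 × 10^2 m/s

From the de Broglie relation λ = h/(mv), we solve for v:

v = h/(mλ)
v = (6.626 × 10^-34 J·s) / (1.67 × 10^-27 kg × 8.01 × 10^-10 m)
v = 4.95 × 10^2 m/s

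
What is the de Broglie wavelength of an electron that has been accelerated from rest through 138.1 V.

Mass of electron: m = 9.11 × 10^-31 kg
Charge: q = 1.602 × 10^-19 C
1.04 × 10^-10 m

When a particle is accelerated through voltage V, it gains kinetic energy KE = qV.

The de Broglie wavelength is then λ = h/√(2mqV):

λ = h/√(2mqV)
λ = (6.626 × 10^-34 J·s) / √(2 × 9.11 × 10^-31 kg × 1.602 × 10^-19 C × 138.1 V)
λ = 1.04 × 10^-10 m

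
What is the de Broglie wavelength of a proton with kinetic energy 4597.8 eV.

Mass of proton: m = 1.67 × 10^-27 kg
4.22 × 10^-13 m

Using λ = h/√(2mKE):

First convert KE to Joules: KE = 4597.8 eV = 7.366 × 10^-16 J

λ = h/√(2mKE)
λ = (6.626 × 10^-34 J·s) / √(2 × 1.67 × 10^-27 kg × 7.366 × 10^-16 J)
λ = 4.22 × 10^-13 m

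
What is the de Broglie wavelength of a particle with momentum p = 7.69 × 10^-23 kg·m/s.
8.62 × 10^-12 m

Using the de Broglie relation λ = h/p:

λ = h/p
λ = (6.626 × 10^-34 J·s) / (7.69 × 10^-23 kg·m/s)
λ = 8.62 × 10^-12 m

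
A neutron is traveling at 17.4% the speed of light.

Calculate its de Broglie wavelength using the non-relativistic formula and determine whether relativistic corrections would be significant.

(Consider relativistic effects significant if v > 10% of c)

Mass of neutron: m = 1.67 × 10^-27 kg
Yes, relativistic corrections are needed.

Using the non-relativistic de Broglie formula λ = h/(mv):

v = 17.4% × c = 5.216 × 10^7 m/s

λ = h/(mv)
λ = (6.626 × 10^-34 J·s) / (1.67 × 10^-27 kg × 5.216 × 10^7 m/s)
λ = 7.61 × 10^-15 m

Since v = 17.4% of c > 10% of c, relativistic corrections ARE significant and the actual wavelength would differ from this non-relativistic estimate.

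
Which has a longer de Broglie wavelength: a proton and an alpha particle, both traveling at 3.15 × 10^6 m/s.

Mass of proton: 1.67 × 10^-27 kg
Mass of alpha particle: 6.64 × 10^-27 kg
The proton has the longer wavelength.

Using λ = h/(mv), since both particles have the same velocity, the wavelength depends only on mass.

For proton: λ₁ = h/(m₁v) = 1.26 × 10^-13 m
For alpha particle: λ₂ = h/(m₂v) = 3.17 × 10^-14 m

Since λ ∝ 1/m at constant velocity, the lighter particle has the longer wavelength.

The proton has the longer de Broglie wavelength.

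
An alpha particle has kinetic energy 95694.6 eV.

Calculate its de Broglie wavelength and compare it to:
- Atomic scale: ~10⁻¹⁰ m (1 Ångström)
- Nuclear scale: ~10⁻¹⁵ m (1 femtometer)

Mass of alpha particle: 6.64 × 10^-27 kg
λ = 4.64 × 10^-14 m, which is between nuclear and atomic scales.

Using λ = h/√(2mKE):

KE = 95694.6 eV = 1.533 × 10^-14 J

λ = h/√(2mKE)
λ = (6.626 × 10^-34 J·s) / √(2 × 6.64 × 10^-27 kg × 1.533 × 10^-14 J)
λ = 4.64 × 10^-14 m

Comparison:
- Atomic scale (10⁻¹⁰ m): λ is 0.00046× this size
- Nuclear scale (10⁻¹⁵ m): λ is 46× this size

The wavelength is between nuclear and atomic scales.

This wavelength is appropriate for probing atomic structure but too large for nuclear physics experiments.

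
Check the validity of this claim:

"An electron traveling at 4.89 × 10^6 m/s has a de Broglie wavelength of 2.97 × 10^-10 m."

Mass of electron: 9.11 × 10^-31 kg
False

The claim is incorrect.

Using λ = h/(mv):
λ = (6.626 × 10^-34 J·s) / (9.11 × 10^-31 kg × 4.89 × 10^6 m/s)
λ = 1.49 × 10^-10 m

The actual wavelength differs from the claimed 2.97 × 10^-10 m.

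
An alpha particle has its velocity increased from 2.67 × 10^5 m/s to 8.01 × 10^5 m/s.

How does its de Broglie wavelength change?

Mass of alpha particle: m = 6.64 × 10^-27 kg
The wavelength decreases by a factor of 3.

Using λ = h/(mv):

Initial wavelength: λ₁ = h/(mv₁) = 3.74 × 10^-13 m
Final wavelength: λ₂ = h/(mv₂) = 1.25 × 10^-13 m

Since λ ∝ 1/v, when velocity increases by a factor of 3, the wavelength decreases by a factor of 3.

λ₂/λ₁ = v₁/v₂ = 1/3

The wavelength decreases by a factor of 3.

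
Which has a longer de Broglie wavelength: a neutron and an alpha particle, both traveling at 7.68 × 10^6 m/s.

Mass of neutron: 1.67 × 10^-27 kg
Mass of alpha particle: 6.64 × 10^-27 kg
The neutron has the longer wavelength.

Using λ = h/(mv), since both particles have the same velocity, the wavelength depends only on mass.

For neutron: λ₁ = h/(m₁v) = 5.17 × 10^-14 m
For alpha particle: λ₂ = h/(m₂v) = 1.30 × 10^-14 m

Since λ ∝ 1/m at constant velocity, the lighter particle has the longer wavelength.

The neutron has the longer de Broglie wavelength.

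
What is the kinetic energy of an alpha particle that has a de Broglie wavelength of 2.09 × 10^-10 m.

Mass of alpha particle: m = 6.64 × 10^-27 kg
7.57 × 10^-22 J (or 4.72 × 10^-3 eV)

From λ = h/√(2mKE), we solve for KE:

λ² = h²/(2mKE)
KE = h²/(2mλ²)
KE = (6.626 × 10^-34 J·s)² / (2 × 6.64 × 10^-27 kg × (2.09 × 10^-10 m)²)
KE = 7.57 × 10^-22 J
KE = 4.72 × 10^-3 eV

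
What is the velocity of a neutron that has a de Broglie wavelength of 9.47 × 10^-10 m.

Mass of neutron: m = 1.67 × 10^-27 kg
4.19 × 10^2 m/s

From the de Broglie relation λ = h/(mv), we solve for v:

v = h/(mλ)
v = (6.626 × 10^-34 J·s) / (1.67 × 10^-27 kg × 9.47 × 10^-10 m)
v = 4.19 × 10^2 m/s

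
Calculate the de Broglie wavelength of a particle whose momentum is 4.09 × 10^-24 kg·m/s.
1.62 × 10^-10 m

Using the de Broglie relation λ = h/p:

λ = h/p
λ = (6.626 × 10^-34 J·s) / (4.09 × 10^-24 kg·m/s)
λ = 1.62 × 10^-10 m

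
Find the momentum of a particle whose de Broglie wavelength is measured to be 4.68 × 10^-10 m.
1.42 × 10^-24 kg·m/s

From the de Broglie relation λ = h/p, we solve for p:

p = h/λ
p = (6.626 × 10^-34 J·s) / (4.68 × 10^-10 m)
p = 1.42 × 10^-24 kg·m/s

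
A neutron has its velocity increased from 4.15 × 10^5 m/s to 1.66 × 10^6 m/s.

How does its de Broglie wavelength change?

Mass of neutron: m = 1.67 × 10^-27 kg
The wavelength decreases by a factor of 4.

Using λ = h/(mv):

Initial wavelength: λ₁ = h/(mv₁) = 9.56 × 10^-13 m
Final wavelength: λ₂ = h/(mv₂) = 2.39 × 10^-13 m

Since λ ∝ 1/v, when velocity increases by a factor of 4, the wavelength decreases by a factor of 4.

λ₂/λ₁ = v₁/v₂ = 1/4

The wavelength decreases by a factor of 4.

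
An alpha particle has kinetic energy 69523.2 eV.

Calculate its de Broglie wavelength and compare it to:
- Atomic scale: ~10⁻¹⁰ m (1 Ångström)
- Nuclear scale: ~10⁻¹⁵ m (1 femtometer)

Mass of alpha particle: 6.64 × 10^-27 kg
λ = 5.45 × 10^-14 m, which is between nuclear and atomic scales.

Using λ = h/√(2mKE):

KE = 69523.2 eV = 1.114 × 10^-14 J

λ = h/√(2mKE)
λ = (6.626 × 10^-34 J·s) / √(2 × 6.64 × 10^-27 kg × 1.114 × 10^-14 J)
λ = 5.45 × 10^-14 m

Comparison:
- Atomic scale (10⁻¹⁰ m): λ is 0.00054× this size
- Nuclear scale (10⁻¹⁵ m): λ is 54× this size

The wavelength is between nuclear and atomic scales.

This wavelength is appropriate for probing atomic structure but too large for nuclear physics experiments.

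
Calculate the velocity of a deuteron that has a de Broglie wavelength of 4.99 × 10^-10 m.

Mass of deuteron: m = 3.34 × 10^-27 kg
3.98 × 10^2 m/s

From the de Broglie relation λ = h/(mv), we solve for v:

v = h/(mλ)
v = (6.626 × 10^-34 J·s) / (3.34 × 10^-27 kg × 4.99 × 10^-10 m)
v = 3.98 × 10^2 m/s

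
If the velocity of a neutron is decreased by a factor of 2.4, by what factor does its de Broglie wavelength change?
The wavelength increases by a factor of 2.4.

From λ = h/(mv), the wavelength is inversely proportional to velocity:

λ ∝ 1/v

If v → v/2.4, then λ → 2.4λ

When velocity is decreased by a factor of 2.4, the wavelength increases by a factor of 2.4.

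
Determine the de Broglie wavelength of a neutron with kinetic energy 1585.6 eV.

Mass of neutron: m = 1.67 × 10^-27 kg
7.19 × 10^-13 m

Using λ = h/√(2mKE):

First convert KE to Joules: KE = 1585.6 eV = 2.540 × 10^-16 J

λ = h/√(2mKE)
λ = (6.626 × 10^-34 J·s) / √(2 × 1.67 × 10^-27 kg × 2.540 × 10^-16 J)
λ = 7.19 × 10^-13 m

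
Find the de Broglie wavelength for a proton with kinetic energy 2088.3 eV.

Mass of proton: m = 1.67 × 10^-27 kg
6.27 × 10^-13 m

Using λ = h/√(2mKE):

First convert KE to Joules: KE = 2088.3 eV = 3.346 × 10^-16 J

λ = h/√(2mKE)
λ = (6.626 × 10^-34 J·s) / √(2 × 1.67 × 10^-27 kg × 3.346 × 10^-16 J)
λ = 6.27 × 10^-13 m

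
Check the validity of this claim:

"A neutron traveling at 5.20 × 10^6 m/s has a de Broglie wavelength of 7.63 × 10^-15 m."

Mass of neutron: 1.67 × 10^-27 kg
False

The claim is incorrect.

Using λ = h/(mv):
λ = (6.626 × 10^-34 J·s) / (1.67 × 10^-27 kg × 5.20 × 10^6 m/s)
λ = 7.63 × 10^-14 m

The actual wavelength differs from the claimed 7.63 × 10^-15 m.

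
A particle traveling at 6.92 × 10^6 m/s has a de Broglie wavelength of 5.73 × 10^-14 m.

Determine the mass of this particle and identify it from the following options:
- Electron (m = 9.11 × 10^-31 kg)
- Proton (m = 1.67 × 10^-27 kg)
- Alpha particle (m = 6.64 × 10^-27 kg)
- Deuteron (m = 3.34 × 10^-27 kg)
The particle is a proton.

From λ = h/(mv), solve for mass:

m = h/(λv)
m = (6.626 × 10^-34 J·s) / (5.73 × 10^-14 m × 6.92 × 10^6 m/s)
m = 1.67 × 10^-27 kg

Comparing with the listed masses, this is closest to a proton.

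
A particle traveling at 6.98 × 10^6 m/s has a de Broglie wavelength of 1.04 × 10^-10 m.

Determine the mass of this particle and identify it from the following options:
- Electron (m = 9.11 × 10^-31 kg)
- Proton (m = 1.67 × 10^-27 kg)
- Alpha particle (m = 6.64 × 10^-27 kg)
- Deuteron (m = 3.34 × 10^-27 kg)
The particle is an electron.

From λ = h/(mv), solve for mass:

m = h/(λv)
m = (6.626 × 10^-34 J·s) / (1.04 × 10^-10 m × 6.98 × 10^6 m/s)
m = 9.13 × 10^-31 kg

Comparing with the listed masses, this is closest to an electron.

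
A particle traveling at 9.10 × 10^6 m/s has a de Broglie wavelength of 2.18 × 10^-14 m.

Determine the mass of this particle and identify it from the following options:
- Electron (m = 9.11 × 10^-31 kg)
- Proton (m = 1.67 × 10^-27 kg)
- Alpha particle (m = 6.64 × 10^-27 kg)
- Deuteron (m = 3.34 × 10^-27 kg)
The particle is a deuteron.

From λ = h/(mv), solve for mass:

m = h/(λv)
m = (6.626 × 10^-34 J·s) / (2.18 × 10^-14 m × 9.10 × 10^6 m/s)
m = 3.34 × 10^-27 kg

Comparing with the listed masses, this is closest to a deuteron.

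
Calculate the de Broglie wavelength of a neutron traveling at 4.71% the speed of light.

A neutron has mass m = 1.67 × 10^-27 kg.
2.81 × 10^-14 m

Using the de Broglie relation λ = h/(mv):

v = 4.71% × c = 1.412 × 10^7 m/s

λ = h/(mv)
λ = (6.626 × 10^-34 J·s) / (1.67 × 10^-27 kg × 1.412 × 10^7 m/s)
λ = 2.81 × 10^-14 m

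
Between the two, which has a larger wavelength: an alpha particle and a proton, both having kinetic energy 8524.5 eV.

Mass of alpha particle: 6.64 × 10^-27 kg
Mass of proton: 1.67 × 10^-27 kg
The proton has the longer wavelength.

Using λ = h/√(2mKE):

For alpha particle: λ₁ = h/√(2m₁KE) = 1.56 × 10^-13 m
For proton: λ₂ = h/√(2m₂KE) = 3.10 × 10^-13 m

Since λ ∝ 1/√m at constant kinetic energy, the lighter particle has the longer wavelength.

The proton has the longer de Broglie wavelength.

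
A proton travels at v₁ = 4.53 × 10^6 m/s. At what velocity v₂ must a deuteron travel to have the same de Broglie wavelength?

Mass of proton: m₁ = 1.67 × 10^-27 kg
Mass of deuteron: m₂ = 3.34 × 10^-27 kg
v₂ = 2.26 × 10^6 m/s

For equal de Broglie wavelengths: λ₁ = λ₂

h/(m₁v₁) = h/(m₂v₂)
m₁v₁ = m₂v₂
v₂ = v₁ · (m₁/m₂)

v₂ = 4.53 × 10^6 m/s × (1.67 × 10^-27 kg / 3.34 × 10^-27 kg)
v₂ = 2.26 × 10^6 m/s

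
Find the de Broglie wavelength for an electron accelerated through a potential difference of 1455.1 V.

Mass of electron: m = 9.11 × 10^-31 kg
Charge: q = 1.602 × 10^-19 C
3.22 × 10^-11 m

When a particle is accelerated through voltage V, it gains kinetic energy KE = qV.

The de Broglie wavelength is then λ = h/√(2mqV):

λ = h/√(2mqV)
λ = (6.626 × 10^-34 J·s) / √(2 × 9.11 × 10^-31 kg × 1.602 × 10^-19 C × 1455.1 V)
λ = 3.22 × 10^-11 m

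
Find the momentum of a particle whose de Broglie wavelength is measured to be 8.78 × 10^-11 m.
7.55 × 10^-24 kg·m/s

From the de Broglie relation λ = h/p, we solve for p:

p = h/λ
p = (6.626 × 10^-34 J·s) / (8.78 × 10^-11 m)
p = 7.55 × 10^-24 kg·m/s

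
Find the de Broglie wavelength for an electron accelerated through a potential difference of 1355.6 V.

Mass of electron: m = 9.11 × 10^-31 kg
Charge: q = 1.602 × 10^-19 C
3.33 × 10^-11 m

When a particle is accelerated through voltage V, it gains kinetic energy KE = qV.

The de Broglie wavelength is then λ = h/√(2mqV):

λ = h/√(2mqV)
λ = (6.626 × 10^-34 J·s) / √(2 × 9.11 × 10^-31 kg × 1.602 × 10^-19 C × 1355.6 V)
λ = 3.33 × 10^-11 m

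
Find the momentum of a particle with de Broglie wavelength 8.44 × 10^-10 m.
7.85 × 10^-25 kg·m/s

From the de Broglie relation λ = h/p, we solve for p:

p = h/λ
p = (6.626 × 10^-34 J·s) / (8.44 × 10^-10 m)
p = 7.85 × 10^-25 kg·m/s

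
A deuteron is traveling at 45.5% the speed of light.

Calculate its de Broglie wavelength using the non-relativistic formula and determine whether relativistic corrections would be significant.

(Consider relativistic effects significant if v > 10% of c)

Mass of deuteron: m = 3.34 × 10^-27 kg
Yes, relativistic corrections are needed.

Using the non-relativistic de Broglie formula λ = h/(mv):

v = 45.5% × c = 1.364 × 10^8 m/s

λ = h/(mv)
λ = (6.626 × 10^-34 J·s) / (3.34 × 10^-27 kg × 1.364 × 10^8 m/s)
λ = 1.45 × 10^-15 m

Since v = 45.5% of c > 10% of c, relativistic corrections ARE significant and the actual wavelength would differ from this non-relativistic estimate.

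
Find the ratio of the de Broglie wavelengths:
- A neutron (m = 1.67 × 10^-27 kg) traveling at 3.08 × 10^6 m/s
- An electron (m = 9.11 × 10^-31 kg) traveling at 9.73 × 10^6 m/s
λ₁/λ₂ = 1.72 × 10^-3

Using λ = h/(mv):

λ₁ = h/(m₁v₁) = 1.29 × 10^-13 m
λ₂ = h/(m₂v₂) = 7.48 × 10^-11 m

Ratio λ₁/λ₂ = (m₂v₂)/(m₁v₁)
         = (9.11 × 10^-31 kg × 9.73 × 10^6 m/s) / (1.67 × 10^-27 kg × 3.08 × 10^6 m/s)
         = 1.72 × 10^-3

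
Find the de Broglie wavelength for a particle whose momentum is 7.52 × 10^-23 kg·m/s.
8.81 × 10^-12 m

Using the de Broglie relation λ = h/p:

λ = h/p
λ = (6.626 × 10^-34 J·s) / (7.52 × 10^-23 kg·m/s)
λ = 8.81 × 10^-12 m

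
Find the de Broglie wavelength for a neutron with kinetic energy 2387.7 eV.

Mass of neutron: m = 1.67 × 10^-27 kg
5.86 × 10^-13 m

Using λ = h/√(2mKE):

First convert KE to Joules: KE = 2387.7 eV = 3.826 × 10^-16 J

λ = h/√(2mKE)
λ = (6.626 × 10^-34 J·s) / √(2 × 1.67 × 10^-27 kg × 3.826 × 10^-16 J)
λ = 5.86 × 10^-13 m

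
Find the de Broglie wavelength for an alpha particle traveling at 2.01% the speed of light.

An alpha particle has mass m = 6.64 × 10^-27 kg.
1.66 × 10^-14 m

Using the de Broglie relation λ = h/(mv):

v = 2.01% × c = 6.026 × 10^6 m/s

λ = h/(mv)
λ = (6.626 × 10^-34 J·s) / (6.64 × 10^-27 kg × 6.026 × 10^6 m/s)
λ = 1.66 × 10^-14 m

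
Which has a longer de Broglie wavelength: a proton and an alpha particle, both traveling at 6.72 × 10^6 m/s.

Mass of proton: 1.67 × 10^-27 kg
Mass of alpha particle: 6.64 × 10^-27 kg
The proton has the longer wavelength.

Using λ = h/(mv), since both particles have the same velocity, the wavelength depends only on mass.

For proton: λ₁ = h/(m₁v) = 5.90 × 10^-14 m
For alpha particle: λ₂ = h/(m₂v) = 1.48 × 10^-14 m

Since λ ∝ 1/m at constant velocity, the lighter particle has the longer wavelength.

The proton has the longer de Broglie wavelength.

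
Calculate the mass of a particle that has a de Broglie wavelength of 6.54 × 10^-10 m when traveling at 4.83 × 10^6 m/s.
2.10 × 10^-31 kg

From the de Broglie relation λ = h/(mv), we solve for m:

m = h/(λv)
m = (6.626 × 10^-34 J·s) / (6.54 × 10^-10 m × 4.83 × 10^6 m/s)
m = 2.10 × 10^-31 kg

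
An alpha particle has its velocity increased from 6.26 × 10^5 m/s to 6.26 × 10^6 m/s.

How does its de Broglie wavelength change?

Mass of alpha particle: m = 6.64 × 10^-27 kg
The wavelength decreases by a factor of 10.

Using λ = h/(mv):

Initial wavelength: λ₁ = h/(mv₁) = 1.59 × 10^-13 m
Final wavelength: λ₂ = h/(mv₂) = 1.59 × 10^-14 m

Since λ ∝ 1/v, when velocity increases by a factor of 10, the wavelength decreases by a factor of 10.

λ₂/λ₁ = v₁/v₂ = 1/10

The wavelength decreases by a factor of 10.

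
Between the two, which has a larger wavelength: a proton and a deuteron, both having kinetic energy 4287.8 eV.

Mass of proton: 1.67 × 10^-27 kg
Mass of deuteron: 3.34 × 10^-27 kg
The proton has the longer wavelength.

Using λ = h/√(2mKE):

For proton: λ₁ = h/√(2m₁KE) = 4.37 × 10^-13 m
For deuteron: λ₂ = h/√(2m₂KE) = 3.09 × 10^-13 m

Since λ ∝ 1/√m at constant kinetic energy, the lighter particle has the longer wavelength.

The proton has the longer de Broglie wavelength.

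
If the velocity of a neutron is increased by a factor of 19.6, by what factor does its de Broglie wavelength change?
The wavelength decreases by a factor of 19.6.

From λ = h/(mv), the wavelength is inversely proportional to velocity:

λ ∝ 1/v

If v → 19.6v, then λ → λ/19.6

When velocity is increased by a factor of 19.6, the wavelength decreases by a factor of 19.6.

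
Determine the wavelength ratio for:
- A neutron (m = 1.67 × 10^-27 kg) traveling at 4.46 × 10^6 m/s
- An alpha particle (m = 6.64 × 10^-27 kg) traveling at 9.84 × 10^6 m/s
λ₁/λ₂ = 8.77

Using λ = h/(mv):

λ₁ = h/(m₁v₁) = 8.90 × 10^-14 m
λ₂ = h/(m₂v₂) = 1.01 × 10^-14 m

Ratio λ₁/λ₂ = (m₂v₂)/(m₁v₁)
         = (6.64 × 10^-27 kg × 9.84 × 10^6 m/s) / (1.67 × 10^-27 kg × 4.46 × 10^6 m/s)
         = 8.77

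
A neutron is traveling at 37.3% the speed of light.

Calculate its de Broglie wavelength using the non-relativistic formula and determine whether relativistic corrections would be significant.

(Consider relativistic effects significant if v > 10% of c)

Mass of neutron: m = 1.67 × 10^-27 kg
Yes, relativistic corrections are needed.

Using the non-relativistic de Broglie formula λ = h/(mv):

v = 37.3% × c = 1.118 × 10^8 m/s

λ = h/(mv)
λ = (6.626 × 10^-34 J·s) / (1.67 × 10^-27 kg × 1.118 × 10^8 m/s)
λ = 3.55 × 10^-15 m

Since v = 37.3% of c > 10% of c, relativistic corrections ARE significant and the actual wavelength would differ from this non-relativistic estimate.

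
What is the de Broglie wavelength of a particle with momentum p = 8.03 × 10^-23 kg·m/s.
8.25 × 10^-12 m

Using the de Broglie relation λ = h/p:

λ = h/p
λ = (6.626 × 10^-34 J·s) / (8.03 × 10^-23 kg·m/s)
λ = 8.25 × 10^-12 m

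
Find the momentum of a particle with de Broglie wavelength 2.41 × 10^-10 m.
2.75 × 10^-24 kg·m/s

From the de Broglie relation λ = h/p, we solve for p:

p = h/λ
p = (6.626 × 10^-34 J·s) / (2.41 × 10^-10 m)
p = 2.75 × 10^-24 kg·m/s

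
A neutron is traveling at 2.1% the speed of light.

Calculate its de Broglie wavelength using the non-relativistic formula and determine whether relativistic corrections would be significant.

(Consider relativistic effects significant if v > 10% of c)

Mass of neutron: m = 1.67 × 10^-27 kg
No, relativistic corrections are not needed.

Using the non-relativistic de Broglie formula λ = h/(mv):

v = 2.1% × c = 6.296 × 10^6 m/s

λ = h/(mv)
λ = (6.626 × 10^-34 J·s) / (1.67 × 10^-27 kg × 6.296 × 10^6 m/s)
λ = 6.30 × 10^-14 m

Since v = 2.1% of c < 10% of c, relativistic corrections are NOT significant and this non-relativistic result is a good approximation.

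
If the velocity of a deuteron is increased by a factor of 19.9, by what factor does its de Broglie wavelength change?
The wavelength decreases by a factor of 19.9.

From λ = h/(mv), the wavelength is inversely proportional to velocity:

λ ∝ 1/v

If v → 19.9v, then λ → λ/19.9

When velocity is increased by a factor of 19.9, the wavelength decreases by a factor of 19.9.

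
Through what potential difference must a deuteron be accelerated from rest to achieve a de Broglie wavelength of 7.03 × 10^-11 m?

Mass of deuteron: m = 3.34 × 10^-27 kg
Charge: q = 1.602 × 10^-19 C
8.30 × 10^-2 V

From λ = h/√(2mqV), we solve for V:

λ² = h²/(2mqV)
V = h²/(2mqλ²)
V = (6.626 × 10^-34 J·s)² / (2 × 3.34 × 10^-27 kg × 1.602 × 10^-19 C × (7.03 × 10^-11 m)²)
V = 8.30 × 10^-2 V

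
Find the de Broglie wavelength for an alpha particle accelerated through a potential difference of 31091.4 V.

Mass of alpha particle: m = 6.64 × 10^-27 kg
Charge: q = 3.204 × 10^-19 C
5.76 × 10^-14 m

When a particle is accelerated through voltage V, it gains kinetic energy KE = qV.

The de Broglie wavelength is then λ = h/√(2mqV):

λ = h/√(2mqV)
λ = (6.626 × 10^-34 J·s) / √(2 × 6.64 × 10^-27 kg × 3.204 × 10^-19 C × 31091.4 V)
λ = 5.76 × 10^-14 m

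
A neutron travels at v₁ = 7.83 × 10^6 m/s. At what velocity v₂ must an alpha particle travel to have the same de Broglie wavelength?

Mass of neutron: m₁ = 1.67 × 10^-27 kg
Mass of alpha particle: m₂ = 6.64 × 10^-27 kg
v₂ = 1.97 × 10^6 m/s

For equal de Broglie wavelengths: λ₁ = λ₂

h/(m₁v₁) = h/(m₂v₂)
m₁v₁ = m₂v₂
v₂ = v₁ · (m₁/m₂)

v₂ = 7.83 × 10^6 m/s × (1.67 × 10^-27 kg / 6.64 × 10^-27 kg)
v₂ = 1.97 × 10^6 m/s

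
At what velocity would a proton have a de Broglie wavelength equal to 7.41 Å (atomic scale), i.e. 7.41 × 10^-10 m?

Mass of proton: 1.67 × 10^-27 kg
5.35 × 10^2 m/s

From λ = h/(mv), solve for v:

v = h/(mλ)
v = (6.626 × 10^-34 J·s) / (1.67 × 10^-27 kg × 7.41 × 10^-10 m)
v = 5.35 × 10^2 m/s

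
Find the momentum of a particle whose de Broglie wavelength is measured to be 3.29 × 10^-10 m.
2.01 × 10^-24 kg·m/s

From the de Broglie relation λ = h/p, we solve for p:

p = h/λ
p = (6.626 × 10^-34 J·s) / (3.29 × 10^-10 m)
p = 2.01 × 10^-24 kg·m/s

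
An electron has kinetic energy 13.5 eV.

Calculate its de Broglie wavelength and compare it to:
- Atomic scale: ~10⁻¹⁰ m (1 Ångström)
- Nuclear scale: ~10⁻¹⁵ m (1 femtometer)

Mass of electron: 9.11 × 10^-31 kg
λ = 3.34 × 10^-10 m, which is larger than typical atomic dimensions (~1 Å).

Using λ = h/√(2mKE):

KE = 13.5 eV = 2.163 × 10^-18 J

λ = h/√(2mKE)
λ = (6.626 × 10^-34 J·s) / √(2 × 9.11 × 10^-31 kg × 2.163 × 10^-18 J)
λ = 3.34 × 10^-10 m

Comparison:
- Atomic scale (10⁻¹⁰ m): λ is 3.3× this size
- Nuclear scale (10⁻¹⁵ m): λ is 3.3e+05× this size

The wavelength is larger than typical atomic dimensions (~1 Å).

This wavelength is significant for atomic-scale phenomena like electron diffraction from crystal lattices.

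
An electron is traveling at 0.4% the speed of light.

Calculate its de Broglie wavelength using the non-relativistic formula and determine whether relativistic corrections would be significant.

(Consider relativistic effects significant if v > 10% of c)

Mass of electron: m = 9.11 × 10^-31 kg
No, relativistic corrections are not needed.

Using the non-relativistic de Broglie formula λ = h/(mv):

v = 0.4% × c = 1.199 × 10^6 m/s

λ = h/(mv)
λ = (6.626 × 10^-34 J·s) / (9.11 × 10^-31 kg × 1.199 × 10^6 m/s)
λ = 6.07 × 10^-10 m

Since v = 0.4% of c < 10% of c, relativistic corrections are NOT significant and this non-relativistic result is a good approximation.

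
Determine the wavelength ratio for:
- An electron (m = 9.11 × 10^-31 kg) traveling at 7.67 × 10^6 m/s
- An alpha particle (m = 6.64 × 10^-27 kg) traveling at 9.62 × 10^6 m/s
λ₁/λ₂ = 9.14 × 10^3

Using λ = h/(mv):

λ₁ = h/(m₁v₁) = 9.48 × 10^-11 m
λ₂ = h/(m₂v₂) = 1.04 × 10^-14 m

Ratio λ₁/λ₂ = (m₂v₂)/(m₁v₁)
         = (6.64 × 10^-27 kg × 9.62 × 10^6 m/s) / (9.11 × 10^-31 kg × 7.67 × 10^6 m/s)
         = 9.14 × 10^3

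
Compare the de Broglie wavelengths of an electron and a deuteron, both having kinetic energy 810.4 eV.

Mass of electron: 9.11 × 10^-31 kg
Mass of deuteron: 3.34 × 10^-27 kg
The electron has the longer wavelength.

Using λ = h/√(2mKE):

For electron: λ₁ = h/√(2m₁KE) = 4.31 × 10^-11 m
For deuteron: λ₂ = h/√(2m₂KE) = 7.11 × 10^-13 m

Since λ ∝ 1/√m at constant kinetic energy, the lighter particle has the longer wavelength.

The electron has the longer de Broglie wavelength.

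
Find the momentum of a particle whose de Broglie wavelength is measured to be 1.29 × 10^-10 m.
5.14 × 10^-24 kg·m/s

From the de Broglie relation λ = h/p, we solve for p:

p = h/λ
p = (6.626 × 10^-34 J·s) / (1.29 × 10^-10 m)
p = 5.14 × 10^-24 kg·m/s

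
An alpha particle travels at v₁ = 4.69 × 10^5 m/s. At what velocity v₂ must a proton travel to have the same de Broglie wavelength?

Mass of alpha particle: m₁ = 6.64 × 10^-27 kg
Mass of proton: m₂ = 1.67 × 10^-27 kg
v₂ = 1.86 × 10^6 m/s

For equal de Broglie wavelengths: λ₁ = λ₂

h/(m₁v₁) = h/(m₂v₂)
m₁v₁ = m₂v₂
v₂ = v₁ · (m₁/m₂)

v₂ = 4.69 × 10^5 m/s × (6.64 × 10^-27 kg / 1.67 × 10^-27 kg)
v₂ = 1.86 × 10^6 m/s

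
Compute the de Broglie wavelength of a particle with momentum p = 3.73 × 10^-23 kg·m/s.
1.78 × 10^-11 m

Using the de Broglie relation λ = h/p:

λ = h/p
λ = (6.626 × 10^-34 J·s) / (3.73 × 10^-23 kg·m/s)
λ = 1.78 × 10^-11 m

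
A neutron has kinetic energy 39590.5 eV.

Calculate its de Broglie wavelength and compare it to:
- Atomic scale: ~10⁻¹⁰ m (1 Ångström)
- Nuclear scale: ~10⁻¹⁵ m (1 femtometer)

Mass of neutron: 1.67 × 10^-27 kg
λ = 1.44 × 10^-13 m, which is between nuclear and atomic scales.

Using λ = h/√(2mKE):

KE = 39590.5 eV = 6.343 × 10^-15 J

λ = h/√(2mKE)
λ = (6.626 × 10^-34 J·s) / √(2 × 1.67 × 10^-27 kg × 6.343 × 10^-15 J)
λ = 1.44 × 10^-13 m

Comparison:
- Atomic scale (10⁻¹⁰ m): λ is 0.0014× this size
- Nuclear scale (10⁻¹⁵ m): λ is 1.4e+02× this size

The wavelength is between nuclear and atomic scales.

This wavelength is appropriate for probing atomic structure but too large for nuclear physics experiments.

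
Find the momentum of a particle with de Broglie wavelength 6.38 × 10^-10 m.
1.04 × 10^-24 kg·m/s

From the de Broglie relation λ = h/p, we solve for p:

p = h/λ
p = (6.626 × 10^-34 J·s) / (6.38 × 10^-10 m)
p = 1.04 × 10^-24 kg·m/s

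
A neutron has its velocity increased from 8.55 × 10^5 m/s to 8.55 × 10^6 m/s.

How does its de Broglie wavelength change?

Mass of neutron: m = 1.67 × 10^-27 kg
The wavelength decreases by a factor of 10.

Using λ = h/(mv):

Initial wavelength: λ₁ = h/(mv₁) = 4.64 × 10^-13 m
Final wavelength: λ₂ = h/(mv₂) = 4.64 × 10^-14 m

Since λ ∝ 1/v, when velocity increases by a factor of 10, the wavelength decreases by a factor of 10.

λ₂/λ₁ = v₁/v₂ = 1/10

The wavelength decreases by a factor of 10.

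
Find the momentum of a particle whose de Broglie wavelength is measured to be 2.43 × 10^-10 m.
2.73 × 10^-24 kg·m/s

From the de Broglie relation λ = h/p, we solve for p:

p = h/λ
p = (6.626 × 10^-34 J·s) / (2.43 × 10^-10 m)
p = 2.73 × 10^-24 kg·m/s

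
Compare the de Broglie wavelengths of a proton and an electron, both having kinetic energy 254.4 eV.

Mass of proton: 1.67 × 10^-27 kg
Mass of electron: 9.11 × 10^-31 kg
The electron has the longer wavelength.

Using λ = h/√(2mKE):

For proton: λ₁ = h/√(2m₁KE) = 1.80 × 10^-12 m
For electron: λ₂ = h/√(2m₂KE) = 7.69 × 10^-11 m

Since λ ∝ 1/√m at constant kinetic energy, the lighter particle has the longer wavelength.

The electron has the longer de Broglie wavelength.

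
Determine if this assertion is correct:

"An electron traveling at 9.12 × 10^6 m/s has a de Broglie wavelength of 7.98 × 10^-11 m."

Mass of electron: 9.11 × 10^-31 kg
True

The claim is correct.

Using λ = h/(mv):
λ = (6.626 × 10^-34 J·s) / (9.11 × 10^-31 kg × 9.12 × 10^6 m/s)
λ = 7.98 × 10^-11 m

This matches the claimed value.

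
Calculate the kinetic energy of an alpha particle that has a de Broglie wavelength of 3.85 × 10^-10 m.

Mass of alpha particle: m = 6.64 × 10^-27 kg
2.23 × 10^-22 J (or 1.39 × 10^-3 eV)

From λ = h/√(2mKE), we solve for KE:

λ² = h²/(2mKE)
KE = h²/(2mλ²)
KE = (6.626 × 10^-34 J·s)² / (2 × 6.64 × 10^-27 kg × (3.85 × 10^-10 m)²)
KE = 2.23 × 10^-22 J
KE = 1.39 × 10^-3 eV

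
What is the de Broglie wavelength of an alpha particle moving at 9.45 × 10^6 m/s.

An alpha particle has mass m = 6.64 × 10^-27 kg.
1.06 × 10^-14 m

Using the de Broglie relation λ = h/(mv):

λ = h/(mv)
λ = (6.626 × 10^-34 J·s) / (6.64 × 10^-27 kg × 9.45 × 10^6 m/s)
λ = 1.06 × 10^-14 m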